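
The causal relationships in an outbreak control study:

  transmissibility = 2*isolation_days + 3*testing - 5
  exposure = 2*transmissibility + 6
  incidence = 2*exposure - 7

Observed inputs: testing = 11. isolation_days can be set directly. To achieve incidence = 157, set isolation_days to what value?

isolation_days = 5

Substituting into the transmissibility equation gives transmissibility = 2*isolation_days + 28.
Substituting into the exposure equation gives exposure = 4*isolation_days + 62.
Substituting into the incidence equation gives incidence = 8*isolation_days + 117.
Solve 8*isolation_days + 117 = 157: isolation_days = (157 - 117) / 8 = 5.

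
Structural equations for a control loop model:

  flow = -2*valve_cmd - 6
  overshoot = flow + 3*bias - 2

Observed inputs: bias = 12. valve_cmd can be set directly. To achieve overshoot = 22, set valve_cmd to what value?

valve_cmd = 3

Substituting into the overshoot equation gives overshoot = -2*valve_cmd + 28.
Solve -2*valve_cmd + 28 = 22: valve_cmd = (22 - 28) / -2 = 3.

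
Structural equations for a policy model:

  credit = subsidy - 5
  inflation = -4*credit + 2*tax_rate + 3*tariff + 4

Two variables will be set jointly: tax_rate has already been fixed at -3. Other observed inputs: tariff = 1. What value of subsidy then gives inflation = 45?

subsidy = -6

With tax_rate held at -3:
Substituting into the inflation equation gives inflation = -4*subsidy + 21.
Solve -4*subsidy + 21 = 45: subsidy = (45 - 21) / -4 = -6.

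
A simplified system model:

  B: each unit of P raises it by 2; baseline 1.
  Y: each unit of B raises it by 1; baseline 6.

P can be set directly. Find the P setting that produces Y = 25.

P = 9

Substituting into the Y equation gives Y = 2*P + 7.
Solve 2*P + 7 = 25: P = (25 - 7) / 2 = 9.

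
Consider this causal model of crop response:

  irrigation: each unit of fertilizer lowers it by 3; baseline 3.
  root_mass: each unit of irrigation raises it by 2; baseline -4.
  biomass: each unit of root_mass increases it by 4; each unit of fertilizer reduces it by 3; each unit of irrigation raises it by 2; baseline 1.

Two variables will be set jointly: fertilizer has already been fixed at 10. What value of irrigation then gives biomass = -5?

With fertilizer held at 10:
Intervening on irrigation fixes its value directly, overriding its dependence on fertilizer.
Substituting into the biomass equation gives biomass = 10*irrigation - 45.
Solve 10*irrigation - 45 = -5: irrigation = (-5 + 45) / 10 = 4.

irrigation = 4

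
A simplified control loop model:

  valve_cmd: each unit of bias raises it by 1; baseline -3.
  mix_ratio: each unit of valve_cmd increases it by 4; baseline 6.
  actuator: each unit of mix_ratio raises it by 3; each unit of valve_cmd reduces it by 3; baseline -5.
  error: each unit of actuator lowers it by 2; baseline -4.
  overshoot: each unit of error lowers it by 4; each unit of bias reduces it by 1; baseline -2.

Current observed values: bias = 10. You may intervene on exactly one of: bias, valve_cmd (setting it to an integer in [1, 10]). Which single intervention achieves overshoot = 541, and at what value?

set bias = 9

Intervening on bias: with other inputs at their observed values, overshoot = 71*bias - 98. Solving for 541 gives bias = 9, within [1, 10].
Intervening on valve_cmd: overshoot = 72*valve_cmd + 108. Reaching 541 requires valve_cmd = 433/72, not an integer.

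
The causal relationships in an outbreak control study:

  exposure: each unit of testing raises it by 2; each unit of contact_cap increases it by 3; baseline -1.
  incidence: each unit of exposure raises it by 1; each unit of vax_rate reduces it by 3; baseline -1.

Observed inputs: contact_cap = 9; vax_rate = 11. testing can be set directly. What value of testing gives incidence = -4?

testing = 2

Substituting into the exposure equation gives exposure = 2*testing + 26.
So incidence = 2*testing - 8.
Solve 2*testing - 8 = -4: testing = (-4 + 8) / 2 = 2.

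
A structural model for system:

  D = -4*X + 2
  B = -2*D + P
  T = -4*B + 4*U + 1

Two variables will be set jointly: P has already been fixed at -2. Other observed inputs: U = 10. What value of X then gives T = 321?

With P held at -2:
Substituting into the B equation gives B = 8*X - 6.
This gives T = -32*X + 65.
Solve -32*X + 65 = 321: X = (321 - 65) / -32 = -8.

X = -8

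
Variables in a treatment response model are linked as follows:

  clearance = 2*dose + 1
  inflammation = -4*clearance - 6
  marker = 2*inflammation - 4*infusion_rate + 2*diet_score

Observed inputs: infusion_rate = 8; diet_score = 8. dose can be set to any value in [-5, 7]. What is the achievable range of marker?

Substituting into the inflammation equation gives inflammation = -8*dose - 10.
Substituting into the marker equation gives marker = -16*dose - 36.
Linear in dose, so extremes are at the endpoints: dose = -5 gives marker = 44; dose = 7 gives marker = -148.

-148 to 44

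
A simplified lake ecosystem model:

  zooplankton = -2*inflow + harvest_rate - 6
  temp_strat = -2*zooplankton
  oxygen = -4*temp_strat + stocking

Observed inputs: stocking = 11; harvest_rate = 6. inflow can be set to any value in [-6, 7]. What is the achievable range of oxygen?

-101 to 107

Substituting into the zooplankton equation gives zooplankton = -2*inflow.
Substituting into the temp_strat equation gives temp_strat = 4*inflow.
Substituting into the oxygen equation gives oxygen = -16*inflow + 11.
Linear in inflow, so extremes are at the endpoints: inflow = -6 gives oxygen = 107; inflow = 7 gives oxygen = -101.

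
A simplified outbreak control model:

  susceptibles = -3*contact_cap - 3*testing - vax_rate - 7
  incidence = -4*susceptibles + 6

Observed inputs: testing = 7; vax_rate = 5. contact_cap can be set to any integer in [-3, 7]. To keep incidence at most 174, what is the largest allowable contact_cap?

contact_cap = 3

Substituting into the susceptibles equation gives susceptibles = -3*contact_cap - 33.
incidence becomes 12*contact_cap + 138.
Require 12*contact_cap + 138 ≤ 174, so contact_cap ≤ 3.
The largest integer in [-3, 7] satisfying this is 3.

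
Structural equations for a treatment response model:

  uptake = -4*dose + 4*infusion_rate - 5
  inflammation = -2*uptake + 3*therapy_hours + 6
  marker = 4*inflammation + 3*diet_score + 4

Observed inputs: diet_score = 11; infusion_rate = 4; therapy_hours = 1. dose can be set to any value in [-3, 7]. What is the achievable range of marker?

-111 to 209

Substituting into the uptake equation gives uptake = -4*dose + 11.
This gives inflammation = 8*dose - 13.
marker becomes 32*dose - 15.
Linear in dose, so extremes are at the endpoints: dose = -3 gives marker = -111; dose = 7 gives marker = 209.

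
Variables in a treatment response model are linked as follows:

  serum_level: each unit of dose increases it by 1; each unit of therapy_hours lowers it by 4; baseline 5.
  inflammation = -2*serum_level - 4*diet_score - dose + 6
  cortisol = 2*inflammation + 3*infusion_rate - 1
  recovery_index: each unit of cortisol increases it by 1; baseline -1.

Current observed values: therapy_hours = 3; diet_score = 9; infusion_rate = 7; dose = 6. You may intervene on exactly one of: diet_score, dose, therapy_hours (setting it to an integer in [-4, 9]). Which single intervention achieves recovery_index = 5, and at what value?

Intervening on diet_score: recovery_index = -8*diet_score + 23. Reaching 5 requires diet_score = 9/4, not an integer.
Intervening on dose: with other inputs at their observed values, recovery_index = -6*dose - 13. Solving for 5 gives dose = -3, within [-4, 9].
Intervening on therapy_hours: recovery_index = 16*therapy_hours - 97. Reaching 5 requires therapy_hours = 51/8, not an integer.

set dose = -3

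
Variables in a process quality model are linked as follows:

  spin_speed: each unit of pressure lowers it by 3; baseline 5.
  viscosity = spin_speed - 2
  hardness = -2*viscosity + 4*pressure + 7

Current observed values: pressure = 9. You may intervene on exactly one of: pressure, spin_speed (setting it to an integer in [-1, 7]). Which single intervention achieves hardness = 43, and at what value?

set spin_speed = 2

Intervening on pressure: hardness = 10*pressure + 1. Reaching 43 requires pressure = 21/5, not an integer.
Intervening on spin_speed: with other inputs at their observed values, hardness = -2*spin_speed + 47. Solving for 43 gives spin_speed = 2, within [-1, 7].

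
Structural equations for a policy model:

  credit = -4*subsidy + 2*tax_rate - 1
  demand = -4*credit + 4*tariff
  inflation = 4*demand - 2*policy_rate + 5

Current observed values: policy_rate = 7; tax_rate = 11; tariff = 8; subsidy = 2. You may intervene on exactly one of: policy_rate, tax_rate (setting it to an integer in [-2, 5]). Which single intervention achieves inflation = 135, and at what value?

Intervening on policy_rate: inflation = -2*policy_rate - 75. Reaching 135 requires policy_rate = -105, outside [-2, 5].
Intervening on tax_rate: with other inputs at their observed values, inflation = -32*tax_rate + 263. Solving for 135 gives tax_rate = 4, within [-2, 5].

set tax_rate = 4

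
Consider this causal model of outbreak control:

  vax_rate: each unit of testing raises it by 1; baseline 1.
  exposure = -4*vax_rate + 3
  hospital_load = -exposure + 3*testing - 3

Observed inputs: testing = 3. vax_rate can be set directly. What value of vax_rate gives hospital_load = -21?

vax_rate = -6

Intervening on vax_rate fixes its value directly, overriding its dependence on testing.
Substituting into the hospital_load equation gives hospital_load = 4*vax_rate + 3.
Solve 4*vax_rate + 3 = -21: vax_rate = (-21 - 3) / 4 = -6.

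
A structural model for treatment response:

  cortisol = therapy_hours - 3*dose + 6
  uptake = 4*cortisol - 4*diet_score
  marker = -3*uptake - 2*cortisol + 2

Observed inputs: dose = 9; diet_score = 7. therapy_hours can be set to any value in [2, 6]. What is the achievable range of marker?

Substituting into the cortisol equation gives cortisol = therapy_hours - 21.
This gives uptake = 4*therapy_hours - 112.
Substituting into the marker equation gives marker = -14*therapy_hours + 380.
Linear in therapy_hours, so extremes are at the endpoints: therapy_hours = 2 gives marker = 352; therapy_hours = 6 gives marker = 296.

296 to 352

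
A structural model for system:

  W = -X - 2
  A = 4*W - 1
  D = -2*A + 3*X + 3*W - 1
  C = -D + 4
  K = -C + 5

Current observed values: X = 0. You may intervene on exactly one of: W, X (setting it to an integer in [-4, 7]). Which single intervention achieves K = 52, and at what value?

Intervening on W: K = -5*W + 2. Reaching 52 requires W = -10, outside [-4, 7].
Intervening on X: with other inputs at their observed values, K = 8*X + 12. Solving for 52 gives X = 5, within [-4, 7].

set X = 5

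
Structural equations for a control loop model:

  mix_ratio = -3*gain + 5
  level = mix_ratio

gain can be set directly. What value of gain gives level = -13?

gain = 6

Substituting into the level equation gives level = -3*gain + 5.
Solve -3*gain + 5 = -13: gain = (-13 - 5) / -3 = 6.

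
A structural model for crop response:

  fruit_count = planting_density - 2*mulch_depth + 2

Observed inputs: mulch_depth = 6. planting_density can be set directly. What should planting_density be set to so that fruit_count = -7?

planting_density = 3

Substituting into the fruit_count equation gives fruit_count = planting_density - 10.
Solve planting_density - 10 = -7: planting_density = (-7 + 10) / 1 = 3.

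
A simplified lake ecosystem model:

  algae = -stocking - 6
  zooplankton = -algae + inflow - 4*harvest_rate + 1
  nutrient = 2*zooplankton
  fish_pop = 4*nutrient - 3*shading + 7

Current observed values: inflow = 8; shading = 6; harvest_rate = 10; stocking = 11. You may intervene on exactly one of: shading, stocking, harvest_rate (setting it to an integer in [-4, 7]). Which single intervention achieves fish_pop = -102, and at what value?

Intervening on shading: with other inputs at their observed values, fish_pop = -3*shading - 105. Solving for -102 gives shading = -1, within [-4, 7].
Intervening on stocking: fish_pop = 8*stocking - 211. Reaching -102 requires stocking = 109/8, not an integer.
Intervening on harvest_rate: fish_pop = -32*harvest_rate + 197. Reaching -102 requires harvest_rate = 299/32, not an integer.

set shading = -1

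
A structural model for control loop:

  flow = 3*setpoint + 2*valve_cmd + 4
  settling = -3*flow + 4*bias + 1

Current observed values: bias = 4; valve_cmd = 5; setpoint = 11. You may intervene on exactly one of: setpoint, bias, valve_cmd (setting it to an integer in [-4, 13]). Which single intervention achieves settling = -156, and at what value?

Intervening on setpoint: settling = -9*setpoint - 25. Reaching -156 requires setpoint = 131/9, not an integer.
Intervening on bias: with other inputs at their observed values, settling = 4*bias - 140. Solving for -156 gives bias = -4, within [-4, 13].
Intervening on valve_cmd: settling = -6*valve_cmd - 94. Reaching -156 requires valve_cmd = 31/3, not an integer.

set bias = -4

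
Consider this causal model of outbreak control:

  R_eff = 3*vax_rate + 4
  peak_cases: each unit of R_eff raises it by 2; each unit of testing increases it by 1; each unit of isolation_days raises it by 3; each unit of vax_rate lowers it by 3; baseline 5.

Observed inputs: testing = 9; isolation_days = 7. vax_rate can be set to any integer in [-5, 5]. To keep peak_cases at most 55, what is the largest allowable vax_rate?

Substituting into the peak_cases equation gives peak_cases = 3*vax_rate + 43.
Require 3*vax_rate + 43 ≤ 55, so vax_rate ≤ 4.
The largest integer in [-5, 5] satisfying this is 4.

vax_rate = 4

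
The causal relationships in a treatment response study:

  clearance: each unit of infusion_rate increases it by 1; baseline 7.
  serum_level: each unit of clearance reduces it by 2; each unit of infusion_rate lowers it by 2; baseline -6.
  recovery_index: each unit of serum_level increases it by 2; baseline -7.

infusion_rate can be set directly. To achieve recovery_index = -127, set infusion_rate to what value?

Substituting into the serum_level equation gives serum_level = -4*infusion_rate - 20.
Substituting into the recovery_index equation gives recovery_index = -8*infusion_rate - 47.
Solve -8*infusion_rate - 47 = -127: infusion_rate = (-127 + 47) / -8 = 10.

infusion_rate = 10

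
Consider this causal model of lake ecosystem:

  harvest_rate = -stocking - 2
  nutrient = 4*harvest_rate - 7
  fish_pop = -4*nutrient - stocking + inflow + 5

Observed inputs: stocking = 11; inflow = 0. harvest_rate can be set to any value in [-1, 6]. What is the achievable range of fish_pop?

Intervening on harvest_rate fixes its value directly, overriding its dependence on stocking.
Substituting into the fish_pop equation gives fish_pop = -16*harvest_rate + 22.
Linear in harvest_rate, so extremes are at the endpoints: harvest_rate = -1 gives fish_pop = 38; harvest_rate = 6 gives fish_pop = -74.

-74 to 38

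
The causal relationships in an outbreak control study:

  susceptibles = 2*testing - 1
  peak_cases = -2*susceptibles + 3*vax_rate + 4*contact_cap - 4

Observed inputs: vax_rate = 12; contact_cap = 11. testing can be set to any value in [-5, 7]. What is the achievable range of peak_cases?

50 to 98

Substituting into the peak_cases equation gives peak_cases = -4*testing + 78.
Linear in testing, so extremes are at the endpoints: testing = -5 gives peak_cases = 98; testing = 7 gives peak_cases = 50.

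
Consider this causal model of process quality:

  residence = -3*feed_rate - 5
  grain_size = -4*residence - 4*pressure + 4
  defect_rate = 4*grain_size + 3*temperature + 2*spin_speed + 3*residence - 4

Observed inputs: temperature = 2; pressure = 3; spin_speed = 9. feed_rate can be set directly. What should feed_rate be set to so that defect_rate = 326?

Substituting into the grain_size equation gives grain_size = 12*feed_rate + 12.
So defect_rate = 39*feed_rate + 53.
Solve 39*feed_rate + 53 = 326: feed_rate = (326 - 53) / 39 = 7.

feed_rate = 7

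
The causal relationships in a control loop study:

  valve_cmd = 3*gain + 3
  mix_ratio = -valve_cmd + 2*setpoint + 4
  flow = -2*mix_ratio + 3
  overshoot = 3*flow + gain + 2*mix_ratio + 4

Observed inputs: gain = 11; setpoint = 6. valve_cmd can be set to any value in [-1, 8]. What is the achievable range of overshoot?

-44 to -8

Intervening on valve_cmd fixes its value directly, overriding its dependence on gain.
Substituting into the mix_ratio equation gives mix_ratio = -valve_cmd + 16.
flow becomes 2*valve_cmd - 29.
Substituting into the overshoot equation gives overshoot = 4*valve_cmd - 40.
Linear in valve_cmd, so extremes are at the endpoints: valve_cmd = -1 gives overshoot = -44; valve_cmd = 8 gives overshoot = -8.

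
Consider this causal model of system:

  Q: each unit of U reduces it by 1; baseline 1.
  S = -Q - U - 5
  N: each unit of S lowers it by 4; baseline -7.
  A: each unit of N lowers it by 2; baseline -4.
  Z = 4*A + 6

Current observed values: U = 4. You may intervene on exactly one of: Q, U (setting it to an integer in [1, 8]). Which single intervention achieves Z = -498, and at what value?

set Q = 8

Intervening on Q: with other inputs at their observed values, Z = -32*Q - 242. Solving for -498 gives Q = 8, within [1, 8].
Intervening on U: the paths from U to Z cancel (net effect zero), leaving Z = -146; -498 is unreachable this way.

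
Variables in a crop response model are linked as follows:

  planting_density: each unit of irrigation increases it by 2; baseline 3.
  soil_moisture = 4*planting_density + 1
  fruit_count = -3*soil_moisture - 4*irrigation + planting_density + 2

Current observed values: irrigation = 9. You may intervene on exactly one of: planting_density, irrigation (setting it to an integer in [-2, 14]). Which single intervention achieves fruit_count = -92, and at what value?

Intervening on planting_density: with other inputs at their observed values, fruit_count = -11*planting_density - 37. Solving for -92 gives planting_density = 5, within [-2, 14].
Intervening on irrigation: fruit_count = -26*irrigation - 34. Reaching -92 requires irrigation = 29/13, not an integer.

set planting_density = 5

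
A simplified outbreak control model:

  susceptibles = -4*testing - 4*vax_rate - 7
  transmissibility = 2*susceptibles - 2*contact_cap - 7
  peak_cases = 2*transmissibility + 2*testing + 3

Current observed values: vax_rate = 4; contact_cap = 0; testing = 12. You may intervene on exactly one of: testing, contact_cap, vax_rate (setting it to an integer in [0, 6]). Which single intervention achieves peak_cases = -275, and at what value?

Intervening on testing: peak_cases = -14*testing - 103. Reaching -275 requires testing = 86/7, not an integer.
Intervening on contact_cap: with other inputs at their observed values, peak_cases = -4*contact_cap - 271. Solving for -275 gives contact_cap = 1, within [0, 6].
Intervening on vax_rate: peak_cases = -16*vax_rate - 207. Reaching -275 requires vax_rate = 17/4, not an integer.

set contact_cap = 1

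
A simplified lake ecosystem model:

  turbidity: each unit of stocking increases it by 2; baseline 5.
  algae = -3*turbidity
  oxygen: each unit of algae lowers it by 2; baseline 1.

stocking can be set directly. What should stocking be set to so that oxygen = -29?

stocking = -5

Substituting into the algae equation gives algae = -6*stocking - 15.
Substituting into the oxygen equation gives oxygen = 12*stocking + 31.
Solve 12*stocking + 31 = -29: stocking = (-29 - 31) / 12 = -5.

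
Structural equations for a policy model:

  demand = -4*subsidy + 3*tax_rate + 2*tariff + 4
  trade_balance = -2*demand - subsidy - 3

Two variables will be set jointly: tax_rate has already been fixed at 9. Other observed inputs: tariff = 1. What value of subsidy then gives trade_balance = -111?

With tax_rate held at 9:
Substituting into the demand equation gives demand = -4*subsidy + 33.
trade_balance becomes 7*subsidy - 69.
Solve 7*subsidy - 69 = -111: subsidy = (-111 + 69) / 7 = -6.

subsidy = -6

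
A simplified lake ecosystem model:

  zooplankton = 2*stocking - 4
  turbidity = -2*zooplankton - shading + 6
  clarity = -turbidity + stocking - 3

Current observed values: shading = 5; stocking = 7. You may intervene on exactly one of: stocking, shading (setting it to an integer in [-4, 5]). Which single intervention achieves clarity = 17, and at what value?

Intervening on stocking: clarity = 5*stocking - 12. Reaching 17 requires stocking = 29/5, not an integer.
Intervening on shading: with other inputs at their observed values, clarity = shading + 18. Solving for 17 gives shading = -1, within [-4, 5].

set shading = -1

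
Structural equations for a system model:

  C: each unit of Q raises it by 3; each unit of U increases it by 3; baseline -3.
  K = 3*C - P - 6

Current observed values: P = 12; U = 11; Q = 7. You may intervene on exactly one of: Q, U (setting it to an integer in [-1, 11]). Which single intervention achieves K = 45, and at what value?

set U = 1

Intervening on Q: K = 9*Q + 72. Reaching 45 requires Q = -3, outside [-1, 11].
Intervening on U: with other inputs at their observed values, K = 9*U + 36. Solving for 45 gives U = 1, within [-1, 11].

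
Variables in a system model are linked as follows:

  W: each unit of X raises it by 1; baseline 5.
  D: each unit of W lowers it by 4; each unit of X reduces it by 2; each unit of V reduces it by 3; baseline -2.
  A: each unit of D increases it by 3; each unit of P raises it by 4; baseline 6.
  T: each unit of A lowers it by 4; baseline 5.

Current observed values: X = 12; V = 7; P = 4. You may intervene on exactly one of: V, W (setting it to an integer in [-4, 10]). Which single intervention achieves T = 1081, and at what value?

Intervening on V: with other inputs at their observed values, T = 36*V + 1045. Solving for 1081 gives V = 1, within [-4, 10].
Intervening on W: T = 48*W + 481. Reaching 1081 requires W = 25/2, not an integer.

set V = 1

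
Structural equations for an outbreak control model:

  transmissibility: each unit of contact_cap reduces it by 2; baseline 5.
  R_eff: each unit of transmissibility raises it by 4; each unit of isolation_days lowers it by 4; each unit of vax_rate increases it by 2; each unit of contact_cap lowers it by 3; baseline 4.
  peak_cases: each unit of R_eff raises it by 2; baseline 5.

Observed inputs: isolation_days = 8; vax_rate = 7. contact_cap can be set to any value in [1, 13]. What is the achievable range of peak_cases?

-269 to -5

Substituting into the R_eff equation gives R_eff = -11*contact_cap + 6.
Substituting into the peak_cases equation gives peak_cases = -22*contact_cap + 17.
Linear in contact_cap, so extremes are at the endpoints: contact_cap = 1 gives peak_cases = -5; contact_cap = 13 gives peak_cases = -269.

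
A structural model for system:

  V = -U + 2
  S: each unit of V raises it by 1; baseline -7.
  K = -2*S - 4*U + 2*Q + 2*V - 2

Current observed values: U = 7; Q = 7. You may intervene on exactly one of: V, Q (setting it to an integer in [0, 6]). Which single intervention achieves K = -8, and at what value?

Intervening on V: the paths from V to K cancel (net effect zero), leaving K = -2; -8 is unreachable this way.
Intervening on Q: with other inputs at their observed values, K = 2*Q - 16. Solving for -8 gives Q = 4, within [0, 6].

set Q = 4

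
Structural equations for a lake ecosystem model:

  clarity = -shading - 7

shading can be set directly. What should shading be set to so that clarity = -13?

Solve -shading - 7 = -13: shading = (-13 + 7) / -1 = 6.

shading = 6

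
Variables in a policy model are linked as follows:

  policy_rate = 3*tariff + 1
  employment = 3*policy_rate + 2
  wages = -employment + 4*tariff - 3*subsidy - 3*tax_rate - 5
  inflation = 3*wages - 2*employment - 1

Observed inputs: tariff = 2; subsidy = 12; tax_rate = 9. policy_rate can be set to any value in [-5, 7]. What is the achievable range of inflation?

-296 to -116

Intervening on policy_rate fixes its value directly, overriding its dependence on tariff.
Substituting into the wages equation gives wages = -3*policy_rate - 62.
Substituting into the inflation equation gives inflation = -15*policy_rate - 191.
Linear in policy_rate, so extremes are at the endpoints: policy_rate = -5 gives inflation = -116; policy_rate = 7 gives inflation = -296.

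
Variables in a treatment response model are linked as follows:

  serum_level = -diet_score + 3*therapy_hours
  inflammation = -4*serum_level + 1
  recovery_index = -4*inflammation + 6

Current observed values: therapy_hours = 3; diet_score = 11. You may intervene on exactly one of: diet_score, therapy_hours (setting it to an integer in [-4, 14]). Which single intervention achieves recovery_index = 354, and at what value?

Intervening on diet_score: recovery_index = -16*diet_score + 146. Reaching 354 requires diet_score = -13, outside [-4, 14].
Intervening on therapy_hours: with other inputs at their observed values, recovery_index = 48*therapy_hours - 174. Solving for 354 gives therapy_hours = 11, within [-4, 14].

set therapy_hours = 11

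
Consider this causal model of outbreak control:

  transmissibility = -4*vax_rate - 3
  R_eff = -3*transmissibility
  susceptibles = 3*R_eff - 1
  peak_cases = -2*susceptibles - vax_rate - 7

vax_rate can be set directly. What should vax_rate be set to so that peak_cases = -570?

Substituting into the R_eff equation gives R_eff = 12*vax_rate + 9.
Substituting into the susceptibles equation gives susceptibles = 36*vax_rate + 26.
Substituting into the peak_cases equation gives peak_cases = -73*vax_rate - 59.
Solve -73*vax_rate - 59 = -570: vax_rate = (-570 + 59) / -73 = 7.

vax_rate = 7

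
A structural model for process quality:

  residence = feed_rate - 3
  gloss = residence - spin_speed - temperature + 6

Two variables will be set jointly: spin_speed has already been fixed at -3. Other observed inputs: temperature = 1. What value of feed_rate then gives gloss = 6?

feed_rate = 1

With spin_speed held at -3:
Substituting into the gloss equation gives gloss = feed_rate + 5.
Solve feed_rate + 5 = 6: feed_rate = (6 - 5) / 1 = 1.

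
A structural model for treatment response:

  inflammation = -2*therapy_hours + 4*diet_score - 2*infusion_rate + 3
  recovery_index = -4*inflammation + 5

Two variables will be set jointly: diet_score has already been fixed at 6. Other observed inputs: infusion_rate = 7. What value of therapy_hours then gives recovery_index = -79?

therapy_hours = -4

With diet_score held at 6:
Substituting into the inflammation equation gives inflammation = -2*therapy_hours + 13.
Substituting into the recovery_index equation gives recovery_index = 8*therapy_hours - 47.
Solve 8*therapy_hours - 47 = -79: therapy_hours = (-79 + 47) / 8 = -4.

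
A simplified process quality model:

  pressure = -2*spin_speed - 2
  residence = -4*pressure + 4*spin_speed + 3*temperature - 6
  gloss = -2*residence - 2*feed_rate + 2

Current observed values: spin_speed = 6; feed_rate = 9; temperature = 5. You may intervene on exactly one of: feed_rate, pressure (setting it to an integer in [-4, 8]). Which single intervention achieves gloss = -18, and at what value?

Intervening on feed_rate: gloss = -2*feed_rate - 176. Reaching -18 requires feed_rate = -79, outside [-4, 8].
Intervening on pressure: with other inputs at their observed values, gloss = 8*pressure - 82. Solving for -18 gives pressure = 8, within [-4, 8].

set pressure = 8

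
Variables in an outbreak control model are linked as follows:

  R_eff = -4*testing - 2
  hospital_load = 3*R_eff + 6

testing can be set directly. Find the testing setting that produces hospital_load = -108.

Substituting into the hospital_load equation gives hospital_load = -12*testing.
Solve -12*testing = -108: testing = -108 / -12 = 9.

testing = 9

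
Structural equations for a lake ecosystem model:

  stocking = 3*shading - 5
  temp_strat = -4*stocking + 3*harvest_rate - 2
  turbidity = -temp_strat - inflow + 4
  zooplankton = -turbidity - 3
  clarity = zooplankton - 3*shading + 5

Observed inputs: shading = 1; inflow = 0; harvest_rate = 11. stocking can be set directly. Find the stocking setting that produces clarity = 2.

stocking = 6

Intervening on stocking fixes its value directly, overriding its dependence on shading.
Substituting into the temp_strat equation gives temp_strat = -4*stocking + 31.
Substituting into the turbidity equation gives turbidity = 4*stocking - 27.
This gives zooplankton = -4*stocking + 24.
Substituting into the clarity equation gives clarity = -4*stocking + 26.
Solve -4*stocking + 26 = 2: stocking = (2 - 26) / -4 = 6.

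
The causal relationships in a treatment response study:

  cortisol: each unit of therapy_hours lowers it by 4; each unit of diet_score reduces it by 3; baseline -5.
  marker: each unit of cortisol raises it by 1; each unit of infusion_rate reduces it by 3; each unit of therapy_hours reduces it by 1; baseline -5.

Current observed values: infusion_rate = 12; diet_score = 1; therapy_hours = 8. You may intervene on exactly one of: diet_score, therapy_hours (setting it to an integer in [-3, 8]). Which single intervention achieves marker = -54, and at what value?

Intervening on diet_score: marker = -3*diet_score - 86. Reaching -54 requires diet_score = -32/3, not an integer.
Intervening on therapy_hours: with other inputs at their observed values, marker = -5*therapy_hours - 49. Solving for -54 gives therapy_hours = 1, within [-3, 8].

set therapy_hours = 1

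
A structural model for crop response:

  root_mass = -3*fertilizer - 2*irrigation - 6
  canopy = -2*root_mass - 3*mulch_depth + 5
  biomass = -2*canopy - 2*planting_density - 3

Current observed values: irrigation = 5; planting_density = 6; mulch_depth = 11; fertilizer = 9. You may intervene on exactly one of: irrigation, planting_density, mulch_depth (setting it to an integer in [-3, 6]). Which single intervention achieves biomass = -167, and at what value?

set mulch_depth = 5

Intervening on irrigation: biomass = -8*irrigation - 91. Reaching -167 requires irrigation = 19/2, not an integer.
Intervening on planting_density: biomass = -2*planting_density - 119. Reaching -167 requires planting_density = 24, outside [-3, 6].
Intervening on mulch_depth: with other inputs at their observed values, biomass = 6*mulch_depth - 197. Solving for -167 gives mulch_depth = 5, within [-3, 6].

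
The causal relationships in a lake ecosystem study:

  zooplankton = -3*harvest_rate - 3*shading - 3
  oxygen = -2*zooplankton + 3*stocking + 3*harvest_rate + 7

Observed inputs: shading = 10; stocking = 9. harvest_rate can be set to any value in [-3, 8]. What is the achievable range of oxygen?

73 to 172

Substituting into the zooplankton equation gives zooplankton = -3*harvest_rate - 33.
This gives oxygen = 9*harvest_rate + 100.
Linear in harvest_rate, so extremes are at the endpoints: harvest_rate = -3 gives oxygen = 73; harvest_rate = 8 gives oxygen = 172.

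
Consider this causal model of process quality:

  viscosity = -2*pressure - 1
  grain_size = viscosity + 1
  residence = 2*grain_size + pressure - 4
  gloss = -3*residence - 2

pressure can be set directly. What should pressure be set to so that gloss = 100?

pressure = 10

Substituting into the grain_size equation gives grain_size = -2*pressure.
Substituting into the residence equation gives residence = -3*pressure - 4.
Substituting into the gloss equation gives gloss = 9*pressure + 10.
Solve 9*pressure + 10 = 100: pressure = (100 - 10) / 9 = 10.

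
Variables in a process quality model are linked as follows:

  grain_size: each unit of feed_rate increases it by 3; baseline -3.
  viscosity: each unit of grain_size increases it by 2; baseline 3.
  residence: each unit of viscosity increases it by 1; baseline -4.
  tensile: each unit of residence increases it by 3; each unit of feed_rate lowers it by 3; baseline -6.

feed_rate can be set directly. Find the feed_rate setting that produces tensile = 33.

Substituting into the viscosity equation gives viscosity = 6*feed_rate - 3.
Substituting into the residence equation gives residence = 6*feed_rate - 7.
Substituting into the tensile equation gives tensile = 15*feed_rate - 27.
Solve 15*feed_rate - 27 = 33: feed_rate = (33 + 27) / 15 = 4.

feed_rate = 4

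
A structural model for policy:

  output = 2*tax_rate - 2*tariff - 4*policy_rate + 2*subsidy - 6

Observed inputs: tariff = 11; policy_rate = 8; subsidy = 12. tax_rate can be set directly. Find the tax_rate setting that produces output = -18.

tax_rate = 9

Substituting into the output equation gives output = 2*tax_rate - 36.
Solve 2*tax_rate - 36 = -18: tax_rate = (-18 + 36) / 2 = 9.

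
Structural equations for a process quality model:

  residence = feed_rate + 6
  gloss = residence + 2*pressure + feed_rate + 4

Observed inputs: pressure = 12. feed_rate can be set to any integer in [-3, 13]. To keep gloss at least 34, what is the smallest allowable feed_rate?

feed_rate = 0

Substituting into the gloss equation gives gloss = 2*feed_rate + 34.
Require 2*feed_rate + 34 ≥ 34, so feed_rate ≥ 0.
The smallest integer in [-3, 13] satisfying this is 0.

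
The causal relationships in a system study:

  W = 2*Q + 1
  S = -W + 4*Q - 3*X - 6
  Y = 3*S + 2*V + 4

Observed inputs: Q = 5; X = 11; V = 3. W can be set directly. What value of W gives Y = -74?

W = 9

Intervening on W fixes its value directly, overriding its dependence on Q.
Substituting into the S equation gives S = -W - 19.
Substituting into the Y equation gives Y = -3*W - 47.
Solve -3*W - 47 = -74: W = (-74 + 47) / -3 = 9.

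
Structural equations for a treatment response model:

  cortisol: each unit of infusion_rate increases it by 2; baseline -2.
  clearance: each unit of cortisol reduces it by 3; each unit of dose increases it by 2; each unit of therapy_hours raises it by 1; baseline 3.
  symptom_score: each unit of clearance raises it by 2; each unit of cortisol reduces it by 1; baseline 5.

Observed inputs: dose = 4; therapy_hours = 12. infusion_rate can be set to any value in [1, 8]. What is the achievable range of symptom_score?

-47 to 51

Substituting into the clearance equation gives clearance = -6*infusion_rate + 29.
So symptom_score = -14*infusion_rate + 65.
Linear in infusion_rate, so extremes are at the endpoints: infusion_rate = 1 gives symptom_score = 51; infusion_rate = 8 gives symptom_score = -47.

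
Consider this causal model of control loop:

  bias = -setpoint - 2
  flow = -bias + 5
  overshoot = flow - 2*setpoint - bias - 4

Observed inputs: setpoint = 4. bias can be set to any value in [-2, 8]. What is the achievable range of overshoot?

-23 to -3

Intervening on bias fixes its value directly, overriding its dependence on setpoint.
Substituting into the overshoot equation gives overshoot = -2*bias - 7.
Linear in bias, so extremes are at the endpoints: bias = -2 gives overshoot = -3; bias = 8 gives overshoot = -23.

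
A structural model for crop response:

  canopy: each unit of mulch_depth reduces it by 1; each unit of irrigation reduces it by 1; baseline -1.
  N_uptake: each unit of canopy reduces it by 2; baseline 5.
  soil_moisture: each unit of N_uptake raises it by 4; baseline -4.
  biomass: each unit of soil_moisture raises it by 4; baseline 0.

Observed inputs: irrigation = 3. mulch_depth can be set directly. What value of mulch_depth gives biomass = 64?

mulch_depth = -4

Substituting into the canopy equation gives canopy = -mulch_depth - 4.
So N_uptake = 2*mulch_depth + 13.
Substituting into the soil_moisture equation gives soil_moisture = 8*mulch_depth + 48.
This gives biomass = 32*mulch_depth + 192.
Solve 32*mulch_depth + 192 = 64: mulch_depth = (64 - 192) / 32 = -4.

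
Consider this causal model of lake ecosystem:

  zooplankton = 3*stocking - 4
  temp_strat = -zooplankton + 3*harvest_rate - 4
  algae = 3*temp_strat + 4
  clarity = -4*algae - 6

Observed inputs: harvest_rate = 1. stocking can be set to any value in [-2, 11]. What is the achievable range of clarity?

-130 to 338

Substituting into the temp_strat equation gives temp_strat = -3*stocking + 3.
So algae = -9*stocking + 13.
This gives clarity = 36*stocking - 58.
Linear in stocking, so extremes are at the endpoints: stocking = -2 gives clarity = -130; stocking = 11 gives clarity = 338.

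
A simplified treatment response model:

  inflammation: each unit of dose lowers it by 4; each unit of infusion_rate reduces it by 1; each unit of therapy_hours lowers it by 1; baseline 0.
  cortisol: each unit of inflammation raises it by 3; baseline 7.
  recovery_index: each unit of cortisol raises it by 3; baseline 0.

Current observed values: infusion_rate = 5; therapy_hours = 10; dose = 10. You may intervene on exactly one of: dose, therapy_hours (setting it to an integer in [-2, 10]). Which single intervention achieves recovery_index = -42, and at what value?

Intervening on dose: with other inputs at their observed values, recovery_index = -36*dose - 114. Solving for -42 gives dose = -2, within [-2, 10].
Intervening on therapy_hours: recovery_index = -9*therapy_hours - 384. Reaching -42 requires therapy_hours = -38, outside [-2, 10].

set dose = -2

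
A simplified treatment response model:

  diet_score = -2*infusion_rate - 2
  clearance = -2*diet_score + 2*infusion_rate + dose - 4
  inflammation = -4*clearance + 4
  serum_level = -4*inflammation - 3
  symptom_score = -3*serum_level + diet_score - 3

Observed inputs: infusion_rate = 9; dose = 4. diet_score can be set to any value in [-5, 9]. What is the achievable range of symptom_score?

Intervening on diet_score fixes its value directly, overriding its dependence on infusion_rate.
Substituting into the clearance equation gives clearance = -2*diet_score + 18.
Substituting into the inflammation equation gives inflammation = 8*diet_score - 68.
So serum_level = -32*diet_score + 269.
Substituting into the symptom_score equation gives symptom_score = 97*diet_score - 810.
Linear in diet_score, so extremes are at the endpoints: diet_score = -5 gives symptom_score = -1295; diet_score = 9 gives symptom_score = 63.

-1295 to 63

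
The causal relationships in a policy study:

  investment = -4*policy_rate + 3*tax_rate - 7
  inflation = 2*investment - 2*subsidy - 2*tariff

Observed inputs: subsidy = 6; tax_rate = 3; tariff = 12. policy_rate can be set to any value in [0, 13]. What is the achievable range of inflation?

Substituting into the investment equation gives investment = -4*policy_rate + 2.
inflation becomes -8*policy_rate - 32.
Linear in policy_rate, so extremes are at the endpoints: policy_rate = 0 gives inflation = -32; policy_rate = 13 gives inflation = -136.

-136 to -32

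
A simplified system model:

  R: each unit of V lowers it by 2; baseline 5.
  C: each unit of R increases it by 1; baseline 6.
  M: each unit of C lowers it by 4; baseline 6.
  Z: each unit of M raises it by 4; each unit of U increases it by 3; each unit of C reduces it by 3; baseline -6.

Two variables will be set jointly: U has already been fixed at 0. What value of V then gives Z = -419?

With U held at 0:
Substituting into the C equation gives C = -2*V + 11.
This gives M = 8*V - 38.
Substituting into the Z equation gives Z = 38*V - 191.
Solve 38*V - 191 = -419: V = (-419 + 191) / 38 = -6.

V = -6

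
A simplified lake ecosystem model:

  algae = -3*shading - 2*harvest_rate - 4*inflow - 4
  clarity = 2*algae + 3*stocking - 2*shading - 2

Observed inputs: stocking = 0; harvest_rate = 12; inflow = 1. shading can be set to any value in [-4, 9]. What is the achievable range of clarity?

Substituting into the algae equation gives algae = -3*shading - 32.
This gives clarity = -8*shading - 66.
Linear in shading, so extremes are at the endpoints: shading = -4 gives clarity = -34; shading = 9 gives clarity = -138.

-138 to -34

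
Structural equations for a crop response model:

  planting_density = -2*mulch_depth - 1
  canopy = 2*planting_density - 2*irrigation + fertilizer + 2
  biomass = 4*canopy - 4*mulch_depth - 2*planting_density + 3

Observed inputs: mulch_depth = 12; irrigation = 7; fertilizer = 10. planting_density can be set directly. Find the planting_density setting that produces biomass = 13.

planting_density = 11

Intervening on planting_density fixes its value directly, overriding its dependence on mulch_depth.
Substituting into the canopy equation gives canopy = 2*planting_density - 2.
Substituting into the biomass equation gives biomass = 6*planting_density - 53.
Solve 6*planting_density - 53 = 13: planting_density = (13 + 53) / 6 = 11.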